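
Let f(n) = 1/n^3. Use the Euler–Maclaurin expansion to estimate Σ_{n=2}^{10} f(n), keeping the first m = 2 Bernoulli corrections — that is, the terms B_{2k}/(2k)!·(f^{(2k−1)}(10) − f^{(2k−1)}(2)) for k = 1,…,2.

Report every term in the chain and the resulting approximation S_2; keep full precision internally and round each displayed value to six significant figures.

S_2 ≈ 0.197298

The integral term ∫_2^10 1/x^3 dx = 0.120000.
Boundary: ½(f(2) + f(10)) = ½(0.125000 + 0.00100000) = 0.0630000.
Running total after boundary: 0.183000.
k=1: B_{2}/(2)! × [f^{(1)}(10) − f^{(1)}(2)] = 1/12 × (-0.000300000 − (-0.187500)) = 0.0156000.
Running total after k=1: 0.198600.
k=2: B_{4}/(4)! × [f^{(3)}(10) − f^{(3)}(2)] = −1/720 × (-6.00000e-05 − (-0.937500)) = -0.00130200.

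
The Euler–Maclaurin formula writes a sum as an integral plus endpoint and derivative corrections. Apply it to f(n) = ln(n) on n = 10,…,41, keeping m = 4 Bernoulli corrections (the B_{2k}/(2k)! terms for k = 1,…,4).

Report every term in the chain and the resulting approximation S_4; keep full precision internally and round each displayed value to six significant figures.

S_4 ≈ 101.232

The integral term ∫_10^41 ln(x) dx = 98.2306.
Boundary: ½(f(10) + f(41)) = ½(2.30259 + 3.71357) = 3.00808.
So far: 101.239.
Correction k=1: B_{2}/2! · (f^{(1)}(41) − f^{(1)}(10)) = 1/12 · (0.0243902 − 0.100000) = -0.00630081.
Running total after k=1: 101.232.
Correction k=2: B_{4}/4! · (f^{(3)}(41) − f^{(3)}(10)) = −1/720 · (2.90187e-05 − 0.00200000) = 2.73747e-06.
Running total after k=2: 101.232.
Correction k=3: B_{6}/6! · (f^{(5)}(41) − f^{(5)}(10)) = 1/30240 · (2.07153e-07 − 0.000240000) = -7.92966e-09.
Running total after k=3: 101.232.
Correction k=4: B_{8}/8! · (f^{(7)}(41) − f^{(7)}(10)) = −1/1209600 · (3.69697e-09 − 7.20000e-05) = 5.95208e-11.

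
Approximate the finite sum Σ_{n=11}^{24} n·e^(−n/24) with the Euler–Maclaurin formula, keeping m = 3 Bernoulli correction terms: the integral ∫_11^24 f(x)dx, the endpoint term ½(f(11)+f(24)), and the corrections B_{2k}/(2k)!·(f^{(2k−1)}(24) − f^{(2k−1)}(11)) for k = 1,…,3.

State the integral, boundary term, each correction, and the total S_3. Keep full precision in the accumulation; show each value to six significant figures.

∫_11^24 x·e^(−x/24) dx evaluates to 107.366.
½[f(11) + f(24)] = ½[6.95570 + 8.82911] = 7.89240.
Running total after boundary: 115.258.
k=1: B_{2}/(2)! × [f^{(1)}(24) − f^{(1)}(11)] = 1/12 × (0.00000 − 0.342516) = -0.0285430.
After k=1: 115.230.
k=2: B_{4}/(4)! × [f^{(3)}(24) − f^{(3)}(11)] = −1/720 × (0.00127736 − 0.00279026) = 2.10125e-06.
After k=2: 115.230.
k=3: B_{6}/(6)! × [f^{(5)}(24) − f^{(5)}(11)] = 1/30240 × (4.43527e-06 − 8.65603e-06) = -1.39575e-10.

S_3 ≈ 115.230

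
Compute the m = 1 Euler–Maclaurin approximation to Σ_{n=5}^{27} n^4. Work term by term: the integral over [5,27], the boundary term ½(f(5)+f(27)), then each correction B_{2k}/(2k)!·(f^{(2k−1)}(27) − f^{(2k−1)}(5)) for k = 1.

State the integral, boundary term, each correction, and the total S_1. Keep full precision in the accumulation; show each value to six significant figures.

The integral term ∫_5^27 x^4 dx = 2.86916e+06.
Endpoint term: (f(5) + f(27))/2 = (625.000 + 531441)/2 = 266033.
Integral + boundary = 3.13519e+06.
Correction k=1: B_{2}/2! · (f^{(1)}(27) − f^{(1)}(5)) = 1/12 · (78732.0 − 500.000) = 6519.33.

S_1 ≈ 3.14171e+06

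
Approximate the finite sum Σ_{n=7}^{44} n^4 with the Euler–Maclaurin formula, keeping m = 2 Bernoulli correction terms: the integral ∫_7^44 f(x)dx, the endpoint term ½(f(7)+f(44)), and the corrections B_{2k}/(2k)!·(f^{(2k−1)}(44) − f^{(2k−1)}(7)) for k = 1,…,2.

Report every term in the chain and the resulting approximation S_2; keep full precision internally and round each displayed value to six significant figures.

∫_7^44 x^4 dx evaluates to 3.29799e+07.
Boundary: ½(f(7) + f(44)) = ½(2401.00 + 3.74810e+06) = 1.87525e+06.
Integral + boundary = 3.48551e+07.
k=1: B_{2}/(2)! × [f^{(1)}(44) − f^{(1)}(7)] = 1/12 × (340736 − 1372.00) = 28280.3.
After k=1: 3.48834e+07.
k=2: B_{4}/(4)! × [f^{(3)}(44) − f^{(3)}(7)] = −1/720 × (1056.00 − 168.000) = -1.23333.

S_2 ≈ 3.48834e+07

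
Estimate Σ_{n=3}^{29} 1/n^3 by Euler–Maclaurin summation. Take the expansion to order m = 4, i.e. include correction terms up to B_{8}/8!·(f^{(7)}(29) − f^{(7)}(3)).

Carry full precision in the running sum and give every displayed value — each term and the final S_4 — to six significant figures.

The integral term ∫_3^29 1/x^3 dx = 0.0549610.
Boundary: ½(f(3) + f(29)) = ½(0.0370370 + 4.10021e-05) = 0.0185390.
Integral + boundary = 0.0735000.
Correction k=1: B_{2}/2! · (f^{(1)}(29) − f^{(1)}(3)) = 1/12 · (-4.24160e-06 − (-0.0370370)) = 0.00308607.
Running total after k=1: 0.0765861.
Correction k=2: B_{4}/4! · (f^{(3)}(29) − f^{(3)}(3)) = −1/720 · (-1.00870e-07 − (-0.0823045)) = -0.000114312.
Running total after k=2: 0.0764718.
Correction k=3: B_{6}/6! · (f^{(5)}(29) − f^{(5)}(3)) = 1/30240 · (-5.03752e-09 − (-0.384088)) = 1.27013e-05.
Running total after k=3: 0.0764845.
Correction k=4: B_{8}/8! · (f^{(7)}(29) − f^{(7)}(3)) = −1/1209600 · (-4.31274e-10 − (-3.07270)) = -2.54026e-06.

S_4 ≈ 0.0764820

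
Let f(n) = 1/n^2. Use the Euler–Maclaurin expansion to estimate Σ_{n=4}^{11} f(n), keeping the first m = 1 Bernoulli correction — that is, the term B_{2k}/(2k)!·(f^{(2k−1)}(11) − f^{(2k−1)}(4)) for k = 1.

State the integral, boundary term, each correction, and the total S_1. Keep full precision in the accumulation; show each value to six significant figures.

S_1 ≈ 0.196952

∫_4^11 1/x^2 dx evaluates to 0.159091.
Boundary: ½(f(4) + f(11)) = ½(0.0625000 + 0.00826446) = 0.0353822.
Integral + boundary = 0.194473.
Order-1 term: 1/12 · (-0.00150263 − (-0.0312500)) = 0.00247895.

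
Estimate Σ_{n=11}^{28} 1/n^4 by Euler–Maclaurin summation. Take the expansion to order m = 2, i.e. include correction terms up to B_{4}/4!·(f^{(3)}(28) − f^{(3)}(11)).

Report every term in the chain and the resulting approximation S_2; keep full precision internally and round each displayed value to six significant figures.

The integral term ∫_11^28 1/x^4 dx = 0.000235254.
Boundary: ½(f(11) + f(28)) = ½(6.83013e-05 + 1.62693e-06) = 3.49641e-05.
So far: 0.000270218.
Correction k=1: B_{2}/2! · (f^{(1)}(28) − f^{(1)}(11)) = 1/12 · (-2.32418e-07 − (-2.48369e-05)) = 2.05037e-06.
After k=1: 0.000272268.
Correction k=2: B_{4}/4! · (f^{(3)}(28) − f^{(3)}(11)) = −1/720 · (-8.89355e-09 − (-6.15790e-06)) = -8.54028e-09.

S_2 ≈ 0.000272260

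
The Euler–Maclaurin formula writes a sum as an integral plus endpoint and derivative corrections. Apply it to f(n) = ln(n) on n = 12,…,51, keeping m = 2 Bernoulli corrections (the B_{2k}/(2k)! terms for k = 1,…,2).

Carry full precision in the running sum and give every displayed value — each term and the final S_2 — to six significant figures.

S_2 ≈ 134.907

∫_12^51 ln(x) dx evaluates to 131.704.
½[f(12) + f(51)] = ½[2.48491 + 3.93183] = 3.20837.
Integral + boundary = 134.913.
k=1: B_{2}/(2)! × [f^{(1)}(51) − f^{(1)}(12)] = 1/12 × (0.0196078 − 0.0833333) = -0.00531046.
After k=1: 134.907.
k=2: B_{4}/(4)! × [f^{(3)}(51) − f^{(3)}(12)] = −1/720 × (1.50772e-05 − 0.00115741) = 1.58657e-06.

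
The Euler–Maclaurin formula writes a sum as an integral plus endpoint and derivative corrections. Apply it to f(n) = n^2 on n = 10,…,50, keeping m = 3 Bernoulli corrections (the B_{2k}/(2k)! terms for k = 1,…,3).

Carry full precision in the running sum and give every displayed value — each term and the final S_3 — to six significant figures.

S_3 ≈ 42640.0

The integral term ∫_10^50 x^2 dx = 41333.3.
Boundary: ½(f(10) + f(50)) = ½(100.000 + 2500.00) = 1300.00.
So far: 42633.3.
k=1: B_{2}/(2)! × [f^{(1)}(50) − f^{(1)}(10)] = 1/12 × (100.000 − 20.0000) = 6.66667.
After k=1: 42640.0.
k=2: B_{4}/(4)! × [f^{(3)}(50) − f^{(3)}(10)] = −1/720 × (0.00000 − 0.00000) = 0.00000.
After k=2: 42640.0.
k=3: B_{6}/(6)! × [f^{(5)}(50) − f^{(5)}(10)] = 1/30240 × (0.00000 − 0.00000) = 0.00000.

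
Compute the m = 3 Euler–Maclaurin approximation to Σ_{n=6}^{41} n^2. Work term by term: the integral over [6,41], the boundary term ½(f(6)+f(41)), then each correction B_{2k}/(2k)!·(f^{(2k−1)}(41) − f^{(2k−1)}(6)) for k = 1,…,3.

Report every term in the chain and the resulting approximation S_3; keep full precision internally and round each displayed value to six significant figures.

S_3 ≈ 23766.0

The integral term ∫_6^41 x^2 dx = 22901.7.
Endpoint term: (f(6) + f(41))/2 = (36.0000 + 1681.00)/2 = 858.500.
So far: 23760.2.
Order-1 term: 1/12 · (82.0000 − 12.0000) = 5.83333.
After k=1: 23766.0.
Order-2 term: −1/720 · (0.00000 − 0.00000) = 0.00000.
After k=2: 23766.0.
Order-3 term: 1/30240 · (0.00000 − 0.00000) = 0.00000.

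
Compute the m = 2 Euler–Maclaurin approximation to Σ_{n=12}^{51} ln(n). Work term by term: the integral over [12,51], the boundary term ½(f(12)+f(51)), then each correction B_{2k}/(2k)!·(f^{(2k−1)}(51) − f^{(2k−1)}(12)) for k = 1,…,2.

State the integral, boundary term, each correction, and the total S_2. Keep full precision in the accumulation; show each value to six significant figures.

S_2 ≈ 134.907

The integral term ∫_12^51 ln(x) dx = 131.704.
Endpoint term: (f(12) + f(51))/2 = (2.48491 + 3.93183)/2 = 3.20837.
Integral + boundary = 134.913.
Order-1 term: 1/12 · (0.0196078 − 0.0833333) = -0.00531046.
Partial sum through k=1: 134.907.
Order-2 term: −1/720 · (1.50772e-05 − 0.00115741) = 1.58657e-06.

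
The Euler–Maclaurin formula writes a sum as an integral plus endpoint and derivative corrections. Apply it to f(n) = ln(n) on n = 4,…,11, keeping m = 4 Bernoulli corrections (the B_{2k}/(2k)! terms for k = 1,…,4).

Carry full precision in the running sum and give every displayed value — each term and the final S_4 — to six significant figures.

S_4 ≈ 15.7105

Integral: ∫_4^11 ln(x) dx = 13.8317.
½[f(4) + f(11)] = ½[1.38629 + 2.39790] = 1.89209.
Running total after boundary: 15.7238.
Order-1 term: 1/12 · (0.0909091 − 0.250000) = -0.0132576.
Partial sum through k=1: 15.7105.
Order-2 term: −1/720 · (0.00150263 − 0.0312500) = 4.13158e-05.
Partial sum through k=2: 15.7105.
Order-3 term: 1/30240 · (0.000149021 − 0.0234375) = -7.70122e-07.
Partial sum through k=3: 15.7105.
Order-4 term: −1/1209600 · (3.69474e-05 − 0.0439453) = 3.62999e-08.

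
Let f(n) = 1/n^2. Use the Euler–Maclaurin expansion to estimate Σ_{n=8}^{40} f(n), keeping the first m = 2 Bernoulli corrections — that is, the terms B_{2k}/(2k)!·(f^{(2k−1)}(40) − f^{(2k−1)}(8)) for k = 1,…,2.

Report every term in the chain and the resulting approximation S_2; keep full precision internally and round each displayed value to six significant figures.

S_2 ≈ 0.108447

The integral term ∫_8^40 1/x^2 dx = 0.100000.
Endpoint term: (f(8) + f(40))/2 = (0.0156250 + 0.000625000)/2 = 0.00812500.
So far: 0.108125.
Order-1 term: 1/12 · (-3.12500e-05 − (-0.00390625)) = 0.000322917.
Running total after k=1: 0.108448.
Order-2 term: −1/720 · (-2.34375e-07 − (-0.000732422)) = -1.01693e-06.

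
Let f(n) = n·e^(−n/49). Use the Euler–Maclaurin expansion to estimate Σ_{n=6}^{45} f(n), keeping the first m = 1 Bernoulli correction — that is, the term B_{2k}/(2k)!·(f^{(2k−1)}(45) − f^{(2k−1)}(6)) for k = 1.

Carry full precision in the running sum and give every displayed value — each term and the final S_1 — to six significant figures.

S_1 ≈ 557.400

Integral: ∫_6^45 x·e^(−x/49) dx = 545.826.
Boundary: ½(f(6) + f(45)) = ½(5.30851 + 17.9627) = 11.6356.
So far: 557.462.
k=1: B_{2}/(2)! × [f^{(1)}(45) − f^{(1)}(6)] = 1/12 × (0.0325853 − 0.776414) = -0.0619857.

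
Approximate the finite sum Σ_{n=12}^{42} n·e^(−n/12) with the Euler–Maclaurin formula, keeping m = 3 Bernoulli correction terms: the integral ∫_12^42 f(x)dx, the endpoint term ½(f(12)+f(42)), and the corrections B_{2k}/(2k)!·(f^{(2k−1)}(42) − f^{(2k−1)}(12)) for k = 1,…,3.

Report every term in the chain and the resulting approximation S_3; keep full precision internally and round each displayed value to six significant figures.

The integral term ∫_12^42 x·e^(−x/12) dx = 86.3814.
½[f(12) + f(42)] = ½[4.41455 + 1.26829] = 2.84142.
So far: 89.2228.
Correction k=1: B_{2}/2! · (f^{(1)}(42) − f^{(1)}(12)) = 1/12 · (-0.0754935 − 0.00000) = -0.00629112.
Running total after k=1: 89.2165.
Correction k=2: B_{4}/4! · (f^{(3)}(42) − f^{(3)}(12)) = −1/720 · (-0.000104852 − 0.00510944) = 7.24207e-06.
Running total after k=2: 89.2165.
Correction k=3: B_{6}/6! · (f^{(5)}(42) − f^{(5)}(12)) = 1/30240 · (2.18442e-06 − 7.09644e-05) = -2.27447e-09.

S_3 ≈ 89.2165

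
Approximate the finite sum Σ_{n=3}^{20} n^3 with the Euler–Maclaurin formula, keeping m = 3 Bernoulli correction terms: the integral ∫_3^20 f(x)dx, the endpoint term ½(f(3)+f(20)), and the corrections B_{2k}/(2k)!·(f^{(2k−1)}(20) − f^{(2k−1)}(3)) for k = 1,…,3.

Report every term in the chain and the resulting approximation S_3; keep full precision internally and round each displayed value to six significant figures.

S_3 ≈ 44091.0

The integral term ∫_3^20 x^3 dx = 39979.8.
Boundary: ½(f(3) + f(20)) = ½(27.0000 + 8000.00) = 4013.50.
Integral + boundary = 43993.2.
Correction k=1: B_{2}/2! · (f^{(1)}(20) − f^{(1)}(3)) = 1/12 · (1200.00 − 27.0000) = 97.7500.
Partial sum through k=1: 44091.0.
Correction k=2: B_{4}/4! · (f^{(3)}(20) − f^{(3)}(3)) = −1/720 · (6.00000 − 6.00000) = 0.00000.
Partial sum through k=2: 44091.0.
Correction k=3: B_{6}/6! · (f^{(5)}(20) − f^{(5)}(3)) = 1/30240 · (0.00000 − 0.00000) = 0.00000.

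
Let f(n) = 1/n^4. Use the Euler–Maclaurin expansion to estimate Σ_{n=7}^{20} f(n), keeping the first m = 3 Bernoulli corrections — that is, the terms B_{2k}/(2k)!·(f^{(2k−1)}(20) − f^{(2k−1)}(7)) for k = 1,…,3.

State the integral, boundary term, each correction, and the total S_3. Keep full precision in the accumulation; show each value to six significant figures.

Integral: ∫_7^20 1/x^4 dx = 0.000930151.
Endpoint term: (f(7) + f(20))/2 = (0.000416493 + 6.25000e-06)/2 = 0.000211372.
Running total after boundary: 0.00114152.
k=1: B_{2}/(2)! × [f^{(1)}(20) − f^{(1)}(7)] = 1/12 × (-1.25000e-06 − (-0.000237996)) = 1.97288e-05.
Running total after k=1: 0.00116125.
k=2: B_{4}/(4)! × [f^{(3)}(20) − f^{(3)}(7)] = −1/720 × (-9.37500e-08 − (-0.000145712)) = -2.02247e-07.
Running total after k=2: 0.00116105.
k=3: B_{6}/(6)! × [f^{(5)}(20) − f^{(5)}(7)] = 1/30240 × (-1.31250e-08 − (-0.000166528)) = 5.50644e-09.

S_3 ≈ 0.00116105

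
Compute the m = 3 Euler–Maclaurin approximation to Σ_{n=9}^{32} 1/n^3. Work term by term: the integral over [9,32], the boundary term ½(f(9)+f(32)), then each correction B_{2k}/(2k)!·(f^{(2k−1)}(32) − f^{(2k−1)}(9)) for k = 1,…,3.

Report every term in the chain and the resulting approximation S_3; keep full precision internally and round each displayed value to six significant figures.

∫_9^32 1/x^3 dx evaluates to 0.00568456.
½[f(9) + f(32)] = ½[0.00137174 + 3.05176e-05] = 0.000701130.
Integral + boundary = 0.00638569.
Order-1 term: 1/12 · (-2.86102e-06 − (-0.000457247)) = 3.78655e-05.
After k=1: 0.00642355.
Order-2 term: −1/720 · (-5.58794e-08 − (-0.000112901)) = -1.56729e-07.
After k=2: 0.00642340.
Order-3 term: 1/30240 · (-2.29193e-09 − (-5.85410e-05)) = 1.93581e-09.

S_3 ≈ 0.00642340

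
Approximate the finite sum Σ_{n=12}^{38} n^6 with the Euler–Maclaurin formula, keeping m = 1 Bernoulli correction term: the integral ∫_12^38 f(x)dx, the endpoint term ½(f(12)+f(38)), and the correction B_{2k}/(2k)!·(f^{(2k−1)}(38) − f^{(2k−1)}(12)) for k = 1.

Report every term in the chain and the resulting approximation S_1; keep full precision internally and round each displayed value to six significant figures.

S_1 ≈ 1.78864e+10

The integral term ∫_12^38 x^6 dx = 1.63400e+10.
½[f(12) + f(38)] = ½[2.98598e+06 + 3.01094e+09] = 1.50696e+09.
Integral + boundary = 1.78469e+10.
k=1: B_{2}/(2)! × [f^{(1)}(38) − f^{(1)}(12)] = 1/12 × (4.75411e+08 − 1.49299e+06) = 3.94932e+07.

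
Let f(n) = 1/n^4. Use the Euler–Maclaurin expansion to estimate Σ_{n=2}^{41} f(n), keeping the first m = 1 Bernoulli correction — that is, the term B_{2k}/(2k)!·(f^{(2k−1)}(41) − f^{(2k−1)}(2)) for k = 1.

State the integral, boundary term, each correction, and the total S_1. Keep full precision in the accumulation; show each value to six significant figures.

S_1 ≈ 0.0833287

The integral term ∫_2^41 1/x^4 dx = 0.0416618.
Boundary: ½(f(2) + f(41)) = ½(0.0625000 + 3.53887e-07) = 0.0312502.
Integral + boundary = 0.0729120.
Correction k=1: B_{2}/2! · (f^{(1)}(41) − f^{(1)}(2)) = 1/12 · (-3.45256e-08 − (-0.125000)) = 0.0104167.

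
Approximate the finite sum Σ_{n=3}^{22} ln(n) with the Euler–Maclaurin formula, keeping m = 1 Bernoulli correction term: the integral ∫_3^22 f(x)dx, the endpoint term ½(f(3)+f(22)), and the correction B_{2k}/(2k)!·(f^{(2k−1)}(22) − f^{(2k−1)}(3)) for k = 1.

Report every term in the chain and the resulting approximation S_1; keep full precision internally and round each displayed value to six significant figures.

S_1 ≈ 47.7779

The integral term ∫_3^22 ln(x) dx = 45.7071.
Boundary: ½(f(3) + f(22)) = ½(1.09861 + 3.09104) = 2.09483.
So far: 47.8019.
Order-1 term: 1/12 · (0.0454545 − 0.333333) = -0.0239899.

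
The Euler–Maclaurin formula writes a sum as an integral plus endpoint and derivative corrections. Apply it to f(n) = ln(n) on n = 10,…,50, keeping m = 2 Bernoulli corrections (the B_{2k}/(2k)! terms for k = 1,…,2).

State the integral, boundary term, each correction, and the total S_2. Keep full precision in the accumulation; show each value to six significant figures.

S_2 ≈ 135.676

Integral: ∫_10^50 ln(x) dx = 132.575.
Boundary: ½(f(10) + f(50)) = ½(2.30259 + 3.91202) = 3.10730.
So far: 135.683.
Order-1 term: 1/12 · (0.0200000 − 0.100000) = -0.00666667.
Running total after k=1: 135.676.
Order-2 term: −1/720 · (1.60000e-05 − 0.00200000) = 2.75556e-06.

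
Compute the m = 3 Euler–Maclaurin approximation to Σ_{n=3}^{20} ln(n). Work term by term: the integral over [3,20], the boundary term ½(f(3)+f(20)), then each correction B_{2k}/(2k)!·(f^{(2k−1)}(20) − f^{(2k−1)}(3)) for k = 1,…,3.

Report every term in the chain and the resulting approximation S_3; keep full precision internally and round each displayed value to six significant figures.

Integral: ∫_3^20 ln(x) dx = 39.6188.
Boundary: ½(f(3) + f(20)) = ½(1.09861 + 2.99573) = 2.04717.
Integral + boundary = 41.6660.
k=1: B_{2}/(2)! × [f^{(1)}(20) − f^{(1)}(3)] = 1/12 × (0.0500000 − 0.333333) = -0.0236111.
After k=1: 41.6424.
k=2: B_{4}/(4)! × [f^{(3)}(20) − f^{(3)}(3)] = −1/720 × (0.000250000 − 0.0740741) = 0.000102533.
After k=2: 41.6425.
k=3: B_{6}/(6)! × [f^{(5)}(20) − f^{(5)}(3)] = 1/30240 × (7.50000e-06 − 0.0987654) = -3.26580e-06.

S_3 ≈ 41.6425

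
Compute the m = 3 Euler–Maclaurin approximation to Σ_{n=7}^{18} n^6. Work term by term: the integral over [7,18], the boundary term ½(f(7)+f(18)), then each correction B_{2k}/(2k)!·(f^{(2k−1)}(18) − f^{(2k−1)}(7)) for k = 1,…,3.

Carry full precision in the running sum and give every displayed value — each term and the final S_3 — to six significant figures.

S_3 ≈ 1.05343e+08

Integral: ∫_7^18 x^6 dx = 8.73424e+07.
Endpoint term: (f(7) + f(18))/2 = (117649 + 3.40122e+07)/2 = 1.70649e+07.
So far: 1.04407e+08.
Order-1 term: 1/12 · (1.13374e+07 − 100842) = 936380.
Partial sum through k=1: 1.05344e+08.
Order-2 term: −1/720 · (699840 − 41160.0) = -914.833.
Partial sum through k=2: 1.05343e+08.
Order-3 term: 1/30240 · (12960.0 − 5040.00) = 0.261905.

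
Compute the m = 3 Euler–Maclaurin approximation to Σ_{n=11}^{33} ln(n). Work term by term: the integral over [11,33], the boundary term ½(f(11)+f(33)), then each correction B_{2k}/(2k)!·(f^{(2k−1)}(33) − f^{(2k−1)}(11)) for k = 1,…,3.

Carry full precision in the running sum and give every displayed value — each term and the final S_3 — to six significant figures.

Integral: ∫_11^33 ln(x) dx = 67.0079.
½[f(11) + f(33)] = ½[2.39790 + 3.49651] = 2.94720.
So far: 69.9551.
Correction k=1: B_{2}/2! · (f^{(1)}(33) − f^{(1)}(11)) = 1/12 · (0.0303030 − 0.0909091) = -0.00505051.
After k=1: 69.9501.
Correction k=2: B_{4}/4! · (f^{(3)}(33) − f^{(3)}(11)) = −1/720 · (5.56529e-05 − 0.00150263) = 2.00969e-06.
After k=2: 69.9501.
Correction k=3: B_{6}/6! · (f^{(5)}(33) − f^{(5)}(11)) = 1/30240 · (6.13256e-07 − 0.000149021) = -4.90767e-09.

S_3 ≈ 69.9501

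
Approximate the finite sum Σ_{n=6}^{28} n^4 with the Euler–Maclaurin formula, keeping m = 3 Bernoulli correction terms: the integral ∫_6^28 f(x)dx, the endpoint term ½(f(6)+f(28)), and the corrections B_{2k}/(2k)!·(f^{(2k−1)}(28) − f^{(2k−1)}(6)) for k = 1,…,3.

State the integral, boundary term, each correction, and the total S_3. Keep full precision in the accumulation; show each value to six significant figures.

S_3 ≈ 3.75574e+06

The integral term ∫_6^28 x^4 dx = 3.44052e+06.
½[f(6) + f(28)] = ½[1296.00 + 614656] = 307976.
Running total after boundary: 3.74849e+06.
k=1: B_{2}/(2)! × [f^{(1)}(28) − f^{(1)}(6)] = 1/12 × (87808.0 − 864.000) = 7245.33.
Partial sum through k=1: 3.75574e+06.
k=2: B_{4}/(4)! × [f^{(3)}(28) − f^{(3)}(6)] = −1/720 × (672.000 − 144.000) = -0.733333.
Partial sum through k=2: 3.75574e+06.
k=3: B_{6}/(6)! × [f^{(5)}(28) − f^{(5)}(6)] = 1/30240 × (0.00000 − 0.00000) = 0.00000.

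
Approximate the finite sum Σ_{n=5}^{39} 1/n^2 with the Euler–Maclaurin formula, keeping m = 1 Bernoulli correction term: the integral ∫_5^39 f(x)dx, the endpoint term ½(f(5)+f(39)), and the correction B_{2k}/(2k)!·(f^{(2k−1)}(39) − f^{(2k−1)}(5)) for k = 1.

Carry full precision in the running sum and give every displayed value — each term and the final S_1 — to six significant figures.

S_1 ≈ 0.196018

The integral term ∫_5^39 1/x^2 dx = 0.174359.
Boundary: ½(f(5) + f(39)) = ½(0.0400000 + 0.000657462) = 0.0203287.
Integral + boundary = 0.194688.
Order-1 term: 1/12 · (-3.37160e-05 − (-0.0160000)) = 0.00133052.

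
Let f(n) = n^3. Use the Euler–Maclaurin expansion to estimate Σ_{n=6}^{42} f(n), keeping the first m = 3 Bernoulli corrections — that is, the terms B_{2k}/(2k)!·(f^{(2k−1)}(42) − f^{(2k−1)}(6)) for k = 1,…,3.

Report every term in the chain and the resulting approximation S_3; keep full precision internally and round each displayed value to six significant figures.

The integral term ∫_6^42 x^3 dx = 777600.
Endpoint term: (f(6) + f(42))/2 = (216.000 + 74088.0)/2 = 37152.0.
Running total after boundary: 814752.
Order-1 term: 1/12 · (5292.00 − 108.000) = 432.000.
Partial sum through k=1: 815184.
Order-2 term: −1/720 · (6.00000 − 6.00000) = 0.00000.
Partial sum through k=2: 815184.
Order-3 term: 1/30240 · (0.00000 − 0.00000) = 0.00000.

S_3 ≈ 815184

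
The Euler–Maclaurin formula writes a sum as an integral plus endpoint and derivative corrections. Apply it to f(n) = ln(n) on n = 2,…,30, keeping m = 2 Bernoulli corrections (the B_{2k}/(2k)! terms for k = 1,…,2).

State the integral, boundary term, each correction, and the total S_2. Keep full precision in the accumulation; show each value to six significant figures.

∫_2^30 ln(x) dx evaluates to 72.6496.
Endpoint term: (f(2) + f(30))/2 = (0.693147 + 3.40120)/2 = 2.04717.
So far: 74.6968.
Order-1 term: 1/12 · (0.0333333 − 0.500000) = -0.0388889.
Partial sum through k=1: 74.6579.
Order-2 term: −1/720 · (7.40741e-05 − 0.250000) = 0.000347119.

S_2 ≈ 74.6583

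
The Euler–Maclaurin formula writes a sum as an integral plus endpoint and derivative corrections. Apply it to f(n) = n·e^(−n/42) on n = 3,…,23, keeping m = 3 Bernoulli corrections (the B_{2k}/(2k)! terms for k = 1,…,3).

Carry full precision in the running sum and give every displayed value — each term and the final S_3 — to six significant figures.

∫_3^23 x·e^(−x/42) dx evaluates to 180.881.
Boundary: ½(f(3) + f(23)) = ½(2.79319 + 13.3015) = 8.04733.
Integral + boundary = 188.928.
k=1: B_{2}/(2)! × [f^{(1)}(23) − f^{(1)}(3)] = 1/12 × (0.261623 − 0.864558) = -0.0502446.
Running total after k=1: 188.878.
k=2: B_{4}/(4)! × [f^{(3)}(23) − f^{(3)}(3)] = −1/720 × (0.000804010 − 0.00154574) = 1.03018e-06.
Running total after k=2: 188.878.
k=3: B_{6}/(6)! × [f^{(5)}(23) − f^{(5)}(3)] = 1/30240 × (8.27499e-07 − 1.47470e-06) = -2.14021e-11.

S_3 ≈ 188.878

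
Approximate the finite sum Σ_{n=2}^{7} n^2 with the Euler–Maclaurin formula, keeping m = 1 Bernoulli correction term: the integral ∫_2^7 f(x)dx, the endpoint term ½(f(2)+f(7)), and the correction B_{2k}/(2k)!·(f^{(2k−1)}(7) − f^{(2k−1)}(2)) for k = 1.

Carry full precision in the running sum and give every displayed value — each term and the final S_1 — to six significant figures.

∫_2^7 x^2 dx evaluates to 111.667.
Endpoint term: (f(2) + f(7))/2 = (4.00000 + 49.0000)/2 = 26.5000.
Running total after boundary: 138.167.
Correction k=1: B_{2}/2! · (f^{(1)}(7) − f^{(1)}(2)) = 1/12 · (14.0000 − 4.00000) = 0.833333.

S_1 ≈ 139.000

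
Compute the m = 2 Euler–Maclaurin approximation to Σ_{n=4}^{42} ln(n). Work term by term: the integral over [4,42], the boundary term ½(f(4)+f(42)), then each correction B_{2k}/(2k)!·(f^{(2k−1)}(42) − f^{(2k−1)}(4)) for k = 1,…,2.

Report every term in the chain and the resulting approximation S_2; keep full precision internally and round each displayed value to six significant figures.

Integral: ∫_4^42 ln(x) dx = 113.437.
½[f(4) + f(42)] = ½[1.38629 + 3.73767] = 2.56198.
Integral + boundary = 115.999.
Order-1 term: 1/12 · (0.0238095 − 0.250000) = -0.0188492.
Running total after k=1: 115.980.
Order-2 term: −1/720 · (2.69949e-05 − 0.0312500) = 4.33653e-05.

S_2 ≈ 115.980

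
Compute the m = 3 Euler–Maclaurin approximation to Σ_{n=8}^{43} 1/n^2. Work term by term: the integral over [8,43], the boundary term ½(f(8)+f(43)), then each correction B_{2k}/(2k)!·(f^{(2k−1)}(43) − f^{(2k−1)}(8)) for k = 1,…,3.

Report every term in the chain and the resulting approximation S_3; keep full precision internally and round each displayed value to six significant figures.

S_3 ≈ 0.110150

∫_8^43 1/x^2 dx evaluates to 0.101744.
½[f(8) + f(43)] = ½[0.0156250 + 0.000540833] = 0.00808292.
Running total after boundary: 0.109827.
Order-1 term: 1/12 · (-2.51550e-05 − (-0.00390625)) = 0.000323425.
Running total after k=1: 0.110151.
Order-2 term: −1/720 · (-1.63256e-07 − (-0.000732422)) = -1.01703e-06.
Running total after k=2: 0.110150.
Order-3 term: 1/30240 · (-2.64883e-09 − (-0.000343323)) = 1.13532e-08.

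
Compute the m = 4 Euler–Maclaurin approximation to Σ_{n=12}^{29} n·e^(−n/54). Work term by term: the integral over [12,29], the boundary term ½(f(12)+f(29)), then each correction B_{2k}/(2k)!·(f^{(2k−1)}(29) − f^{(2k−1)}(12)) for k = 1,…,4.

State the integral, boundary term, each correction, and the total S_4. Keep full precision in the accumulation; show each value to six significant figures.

S_4 ≈ 247.450

Integral: ∫_12^29 x·e^(−x/54) dx = 234.200.
Endpoint term: (f(12) + f(29))/2 = (9.60885 + 16.9498)/2 = 13.2793.
Running total after boundary: 247.479.
Order-1 term: 1/12 · (0.270591 − 0.622796) = -0.0293504.
After k=1: 247.450.
Order-2 term: −1/720 · (0.000493672 − 0.000762781) = 3.73764e-07.
After k=2: 247.450.
Order-3 term: 1/30240 · (3.06772e-07 − 4.49926e-07) = -4.73392e-12.
After k=3: 247.450.
Order-4 term: −1/1209600 · (1.52348e-10 − 2.18884e-10) = 5.50069e-17.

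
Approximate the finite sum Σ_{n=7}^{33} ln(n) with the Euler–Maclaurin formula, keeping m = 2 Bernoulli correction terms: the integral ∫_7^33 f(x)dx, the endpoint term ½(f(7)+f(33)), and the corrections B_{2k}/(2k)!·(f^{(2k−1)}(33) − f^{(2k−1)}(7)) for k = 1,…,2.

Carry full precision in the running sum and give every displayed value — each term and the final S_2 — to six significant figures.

The integral term ∫_7^33 ln(x) dx = 75.7634.
Endpoint term: (f(7) + f(33))/2 = (1.94591 + 3.49651)/2 = 2.72121.
Running total after boundary: 78.4846.
k=1: B_{2}/(2)! × [f^{(1)}(33) − f^{(1)}(7)] = 1/12 × (0.0303030 − 0.142857) = -0.00937951.
Running total after k=1: 78.4752.
k=2: B_{4}/(4)! × [f^{(3)}(33) − f^{(3)}(7)] = −1/720 × (5.56529e-05 − 0.00583090) = 8.02118e-06.

S_2 ≈ 78.4752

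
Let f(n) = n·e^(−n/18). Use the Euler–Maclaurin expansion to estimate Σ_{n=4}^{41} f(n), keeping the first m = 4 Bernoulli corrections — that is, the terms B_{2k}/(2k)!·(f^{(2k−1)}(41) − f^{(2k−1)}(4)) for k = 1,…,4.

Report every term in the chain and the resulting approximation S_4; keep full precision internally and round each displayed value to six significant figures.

Integral: ∫_4^41 x·e^(−x/18) dx = 208.225.
Boundary: ½(f(4) + f(41)) = ½(3.20295 + 4.20298) = 3.70297.
Integral + boundary = 211.927.
Correction k=1: B_{2}/2! · (f^{(1)}(41) − f^{(1)}(4)) = 1/12 · (-0.130987 − 0.622796) = -0.0628153.
Partial sum through k=1: 211.865.
Correction k=2: B_{4}/4! · (f^{(3)}(41) − f^{(3)}(4)) = −1/720 · (0.000228507 − 0.00686503) = 9.21740e-06.
Partial sum through k=2: 211.865.
Correction k=3: B_{6}/6! · (f^{(5)}(41) − f^{(5)}(4)) = 1/30240 · (2.65832e-06 − 3.64440e-05) = -1.11725e-09.
Partial sum through k=3: 211.865.
Correction k=4: B_{8}/8! · (f^{(7)}(41) − f^{(7)}(4)) = −1/1209600 · (1.42326e-08 − 1.59567e-07) = 1.20151e-13.

S_4 ≈ 211.865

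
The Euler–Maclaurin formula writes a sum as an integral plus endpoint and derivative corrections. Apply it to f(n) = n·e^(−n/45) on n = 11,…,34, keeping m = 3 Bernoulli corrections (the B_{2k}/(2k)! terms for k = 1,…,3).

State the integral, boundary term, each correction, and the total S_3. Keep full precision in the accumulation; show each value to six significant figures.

S_3 ≈ 315.805

Integral: ∫_11^34 x·e^(−x/45) dx = 303.552.
Endpoint term: (f(11) + f(34))/2 = (8.61453 + 15.9715)/2 = 12.2930.
So far: 315.845.
Correction k=1: B_{2}/2! · (f^{(1)}(34) − f^{(1)}(11)) = 1/12 · (0.114828 − 0.591705) = -0.0397398.
Partial sum through k=1: 315.805.
Correction k=2: B_{4}/4! · (f^{(3)}(34) − f^{(3)}(11)) = −1/720 · (0.000520655 − 0.00106567) = 7.56967e-07.
Partial sum through k=2: 315.805.
Correction k=3: B_{6}/6! · (f^{(5)}(34) − f^{(5)}(11)) = 1/30240 · (4.86225e-07 − 9.08218e-07) = -1.39548e-11.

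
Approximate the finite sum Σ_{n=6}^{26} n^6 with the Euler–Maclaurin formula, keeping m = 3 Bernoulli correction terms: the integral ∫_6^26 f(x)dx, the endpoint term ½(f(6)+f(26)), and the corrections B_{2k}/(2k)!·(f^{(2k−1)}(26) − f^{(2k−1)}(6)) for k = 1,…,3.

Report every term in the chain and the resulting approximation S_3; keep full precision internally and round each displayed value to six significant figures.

S_3 ≈ 1.30778e+09

Integral: ∫_6^26 x^6 dx = 1.14736e+09.
Endpoint term: (f(6) + f(26))/2 = (46656.0 + 3.08916e+08)/2 = 1.54481e+08.
Running total after boundary: 1.30184e+09.
Order-1 term: 1/12 · (7.12883e+07 − 46656.0) = 5.93680e+06.
After k=1: 1.30778e+09.
Order-2 term: −1/720 · (2.10912e+06 − 25920.0) = -2893.33.
After k=2: 1.30778e+09.
Order-3 term: 1/30240 · (18720.0 − 4320.00) = 0.476190.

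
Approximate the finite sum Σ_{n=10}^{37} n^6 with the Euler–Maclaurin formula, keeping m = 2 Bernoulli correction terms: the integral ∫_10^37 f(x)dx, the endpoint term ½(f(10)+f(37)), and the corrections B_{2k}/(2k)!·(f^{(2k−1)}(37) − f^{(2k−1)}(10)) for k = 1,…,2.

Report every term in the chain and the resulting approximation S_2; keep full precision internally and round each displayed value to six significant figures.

S_2 ≈ 1.48782e+10

The integral term ∫_10^37 x^6 dx = 1.35603e+10.
½[f(10) + f(37)] = ½[1.00000e+06 + 2.56573e+09] = 1.28336e+09.
Integral + boundary = 1.48436e+10.
k=1: B_{2}/(2)! × [f^{(1)}(37) − f^{(1)}(10)] = 1/12 × (4.16064e+08 − 600000) = 3.46220e+07.
Partial sum through k=1: 1.48783e+10.
k=2: B_{4}/(4)! × [f^{(3)}(37) − f^{(3)}(10)] = −1/720 × (6.07836e+06 − 120000) = -8275.50.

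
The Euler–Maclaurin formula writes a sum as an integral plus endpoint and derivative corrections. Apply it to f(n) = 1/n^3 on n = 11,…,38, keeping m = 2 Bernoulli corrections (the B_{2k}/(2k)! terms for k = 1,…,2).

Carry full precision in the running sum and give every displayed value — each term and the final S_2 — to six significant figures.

∫_11^38 1/x^3 dx evaluates to 0.00378597.
Boundary: ½(f(11) + f(38)) = ½(0.000751315 + 1.82242e-05) = 0.000384770.
So far: 0.00417074.
k=1: B_{2}/(2)! × [f^{(1)}(38) − f^{(1)}(11)] = 1/12 × (-1.43876e-06 − (-0.000204904)) = 1.69554e-05.
After k=1: 0.00418770.
k=2: B_{4}/(4)! × [f^{(3)}(38) − f^{(3)}(11)] = −1/720 × (-1.99274e-08 − (-3.38684e-05)) = -4.70118e-08.

S_2 ≈ 0.00418765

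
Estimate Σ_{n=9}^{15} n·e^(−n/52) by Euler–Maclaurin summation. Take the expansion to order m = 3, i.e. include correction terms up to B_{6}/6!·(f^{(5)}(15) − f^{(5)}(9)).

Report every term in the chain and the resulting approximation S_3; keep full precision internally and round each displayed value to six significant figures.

S_3 ≈ 66.3112

∫_9^15 x·e^(−x/52) dx evaluates to 56.9192.
½[f(9) + f(15)] = ½[7.56966 + 11.2412] = 9.40545.
Running total after boundary: 66.3247.
Order-1 term: 1/12 · (0.533238 − 0.695503) = -0.0135220.
Partial sum through k=1: 66.3112.
Order-2 term: −1/720 · (0.000751505 − 0.000879308) = 1.77504e-07.
Partial sum through k=2: 66.3112.
Order-3 term: 1/30240 · (4.82917e-07 − 5.55253e-07) = -2.39207e-12.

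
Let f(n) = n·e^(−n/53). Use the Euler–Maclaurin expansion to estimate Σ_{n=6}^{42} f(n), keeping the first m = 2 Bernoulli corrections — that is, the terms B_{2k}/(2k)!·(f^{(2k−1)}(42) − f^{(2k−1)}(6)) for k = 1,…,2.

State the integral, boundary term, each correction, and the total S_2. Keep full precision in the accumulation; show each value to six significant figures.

Integral: ∫_6^42 x·e^(−x/53) dx = 512.792.
Boundary: ½(f(6) + f(42)) = ½(5.35779 + 19.0148) = 12.1863.
Running total after boundary: 524.978.
Order-1 term: 1/12 · (0.0939634 − 0.791875) = -0.0581593.
After k=1: 524.920.
Order-2 term: −1/720 · (0.000355795 − 0.000917695) = 7.80416e-07.

S_2 ≈ 524.920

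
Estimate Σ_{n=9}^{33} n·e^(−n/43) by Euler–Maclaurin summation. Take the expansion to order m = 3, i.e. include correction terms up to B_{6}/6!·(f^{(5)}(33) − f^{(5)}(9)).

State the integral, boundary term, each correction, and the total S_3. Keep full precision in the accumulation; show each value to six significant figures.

The integral term ∫_9^33 x·e^(−x/43) dx = 296.729.
Boundary: ½(f(9) + f(33)) = ½(7.30035 + 15.3186) = 11.3095.
So far: 308.038.
Order-1 term: 1/12 · (0.107953 − 0.641374) = -0.0444518.
Partial sum through k=1: 307.994.
Order-2 term: −1/720 · (0.000560493 − 0.00122427) = 9.21912e-07.
Partial sum through k=2: 307.994.
Order-3 term: 1/30240 · (5.74690e-07 − 1.13665e-06) = -1.85833e-11.

S_3 ≈ 307.994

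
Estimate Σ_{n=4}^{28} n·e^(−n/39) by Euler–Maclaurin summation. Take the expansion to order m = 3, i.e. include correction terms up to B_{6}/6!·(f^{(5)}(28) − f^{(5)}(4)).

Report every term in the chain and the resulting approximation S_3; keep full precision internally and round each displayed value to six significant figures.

S_3 ≈ 247.609

The integral term ∫_4^28 x·e^(−x/39) dx = 239.031.
Endpoint term: (f(4) + f(28))/2 = (3.61008 + 13.6570)/2 = 8.63357.
Integral + boundary = 247.665.
Order-1 term: 1/12 · (0.137571 − 0.809954) = -0.0560319.
After k=1: 247.609.
Order-2 term: −1/720 · (0.000731804 − 0.00171926) = 1.37147e-06.
After k=2: 247.609.
Order-3 term: 1/30240 · (9.02801e-07 − 1.91059e-06) = -3.33263e-11.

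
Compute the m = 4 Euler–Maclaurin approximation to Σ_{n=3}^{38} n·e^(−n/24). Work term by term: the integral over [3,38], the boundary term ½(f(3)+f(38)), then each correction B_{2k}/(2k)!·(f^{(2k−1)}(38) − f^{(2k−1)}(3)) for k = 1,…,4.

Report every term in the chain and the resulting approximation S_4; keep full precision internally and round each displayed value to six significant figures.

S_4 ≈ 271.537

Integral: ∫_3^38 x·e^(−x/24) dx = 266.387.
Endpoint term: (f(3) + f(38))/2 = (2.64749 + 7.80101)/2 = 5.22425.
Running total after boundary: 271.611.
k=1: B_{2}/(2)! × [f^{(1)}(38) − f^{(1)}(3)] = 1/12 × (-0.119752 − 0.772185) = -0.0743281.
Running total after k=1: 271.537.
k=2: B_{4}/(4)! × [f^{(3)}(38) − f^{(3)}(3)] = −1/720 × (0.000504908 − 0.00440482) = 5.41655e-06.
Running total after k=2: 271.537.
k=3: B_{6}/(6)! × [f^{(5)}(38) − f^{(5)}(3)] = 1/30240 × (2.11410e-06 − 1.29671e-05) = -3.58896e-10.
Running total after k=3: 271.537.
k=4: B_{8}/(8)! × [f^{(7)}(38) − f^{(7)}(3)] = −1/1209600 × (5.81878e-09 − 3.17482e-08) = 2.14363e-14.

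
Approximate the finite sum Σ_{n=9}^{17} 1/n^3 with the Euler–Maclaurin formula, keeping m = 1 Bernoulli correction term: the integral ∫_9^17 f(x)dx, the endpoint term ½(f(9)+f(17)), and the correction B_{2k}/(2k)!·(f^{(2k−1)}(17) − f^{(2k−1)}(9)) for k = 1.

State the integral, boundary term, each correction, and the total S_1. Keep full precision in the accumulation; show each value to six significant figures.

S_1 ≈ 0.00526549

The integral term ∫_9^17 1/x^3 dx = 0.00444274.
½[f(9) + f(17)] = ½[0.00137174 + 0.000203542] = 0.000787642.
Running total after boundary: 0.00523038.
Order-1 term: 1/12 · (-3.59191e-05 − (-0.000457247)) = 3.51107e-05.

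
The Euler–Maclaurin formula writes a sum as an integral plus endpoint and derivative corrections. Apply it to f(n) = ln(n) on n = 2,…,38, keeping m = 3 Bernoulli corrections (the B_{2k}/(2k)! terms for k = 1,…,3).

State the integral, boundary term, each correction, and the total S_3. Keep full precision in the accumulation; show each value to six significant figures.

∫_2^38 ln(x) dx evaluates to 100.842.
Endpoint term: (f(2) + f(38))/2 = (0.693147 + 3.63759)/2 = 2.16537.
Running total after boundary: 103.007.
Correction k=1: B_{2}/2! · (f^{(1)}(38) − f^{(1)}(2)) = 1/12 · (0.0263158 − 0.500000) = -0.0394737.
After k=1: 102.968.
Correction k=2: B_{4}/4! · (f^{(3)}(38) − f^{(3)}(2)) = −1/720 · (3.64485e-05 − 0.250000) = 0.000347172.
After k=2: 102.968.
Correction k=3: B_{6}/6! · (f^{(5)}(38) − f^{(5)}(2)) = 1/30240 · (3.02896e-07 − 0.750000) = -2.48016e-05.

S_3 ≈ 102.968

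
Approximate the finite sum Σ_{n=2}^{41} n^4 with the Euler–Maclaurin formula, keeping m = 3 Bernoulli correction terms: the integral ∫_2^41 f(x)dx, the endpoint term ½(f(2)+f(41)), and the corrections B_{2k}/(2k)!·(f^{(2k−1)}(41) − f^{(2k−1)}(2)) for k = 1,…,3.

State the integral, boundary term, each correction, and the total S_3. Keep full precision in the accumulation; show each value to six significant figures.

S_3 ≈ 2.46071e+07

Integral: ∫_2^41 x^4 dx = 2.31712e+07.
Endpoint term: (f(2) + f(41))/2 = (16.0000 + 2.82576e+06)/2 = 1.41289e+06.
Integral + boundary = 2.45841e+07.
Order-1 term: 1/12 · (275684 − 32.0000) = 22971.0.
Partial sum through k=1: 2.46071e+07.
Order-2 term: −1/720 · (984.000 − 48.0000) = -1.30000.
Partial sum through k=2: 2.46071e+07.
Order-3 term: 1/30240 · (0.00000 − 0.00000) = 0.00000.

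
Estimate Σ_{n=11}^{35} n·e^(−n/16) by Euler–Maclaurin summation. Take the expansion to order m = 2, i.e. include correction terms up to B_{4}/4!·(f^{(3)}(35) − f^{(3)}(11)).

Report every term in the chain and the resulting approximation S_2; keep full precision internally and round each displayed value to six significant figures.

∫_11^35 x·e^(−x/16) dx evaluates to 125.671.
½[f(11) + f(35)] = ½[5.53115 + 3.92689] = 4.72902.
Integral + boundary = 130.400.
Correction k=1: B_{2}/2! · (f^{(1)}(35) − f^{(1)}(11)) = 1/12 · (-0.133234 − 0.157135) = -0.0241974.
Partial sum through k=1: 130.375.
Correction k=2: B_{4}/4! · (f^{(3)}(35) − f^{(3)}(11)) = −1/720 · (0.000356094 − 0.00454218) = 5.81401e-06.

S_2 ≈ 130.375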